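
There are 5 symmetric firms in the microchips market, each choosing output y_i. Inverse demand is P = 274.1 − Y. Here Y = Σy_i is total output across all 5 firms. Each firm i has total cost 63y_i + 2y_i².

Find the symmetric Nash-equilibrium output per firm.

A representative firm's profit is π_i = y_i(274.1 − Y) − 63y_i − 2y_i², with Y = y_i + Σ_{j≠i} y_j.
First-order condition: 211.1 − 6y_i − Σ_{j≠i} y_j = 0.
With identical firms, set every y_j = y: then 211.1 − 6y − 4y = 0, i.e. y = 211.1/10 = 21.11.

21.11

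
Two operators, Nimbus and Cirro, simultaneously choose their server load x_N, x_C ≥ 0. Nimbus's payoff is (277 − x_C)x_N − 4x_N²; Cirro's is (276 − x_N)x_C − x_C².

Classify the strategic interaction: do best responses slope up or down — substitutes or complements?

strategic substitutes

Expanding Nimbus's payoff: 277x_N − x_Cx_N − 4x_N².
∂π/∂x_N = 277 − x_C − 8x_N = 0, so x_N = 34.625 − 0.125x_C.
The best-response slope dx_N/dx_C = −0.125 < 0: the reaction function is downward-sloping, so the choices are strategic substitutes.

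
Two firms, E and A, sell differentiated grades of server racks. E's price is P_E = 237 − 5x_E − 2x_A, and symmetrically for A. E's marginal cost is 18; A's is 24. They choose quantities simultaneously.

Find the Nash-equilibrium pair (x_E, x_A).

18.375, 17.625

Firm E's profit: π = x_E(237 − 5x_E − 2x_A) − 18x_E.
∂π/∂x_E = 219 − 10x_E − 2x_A = 0 ⇒ x_E = 21.9 − 0.2x_A.
Similarly x_A = 21.3 − 0.2x_E.
Substituting the second reaction function into the first: x_E = 21.9 − 0.2(21.3 − 0.2x_E), which gives 0.96x_E = 17.64 ⇒ x_E = 18.375.
Then x_A = 21.3 − 0.2·18.375 = 17.625.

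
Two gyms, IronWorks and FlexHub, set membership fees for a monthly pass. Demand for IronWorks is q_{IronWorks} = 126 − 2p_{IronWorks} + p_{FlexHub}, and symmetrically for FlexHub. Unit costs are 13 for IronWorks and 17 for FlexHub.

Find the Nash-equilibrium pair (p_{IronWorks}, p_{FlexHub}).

51.2, 52.8

IronWorks's profit: π = (p_{IronWorks} − 13)(126 − 2p_{IronWorks} + p_{FlexHub}).
∂π/∂p_{IronWorks} = 152 − 4p_{IronWorks} + p_{FlexHub} = 0 ⇒ p_{IronWorks} = 38 + 0.25p_{FlexHub}.
Similarly p_{FlexHub} = 40 + 0.25p_{IronWorks}.
Solving the two reaction functions simultaneously: (1 − (0.25)(0.25))p_{IronWorks} = 38 + 0.25·40, so 0.9375p_{IronWorks} = 48 and p_{IronWorks} = 51.2.
Then p_{FlexHub} = 40 + 0.25·51.2 = 52.8.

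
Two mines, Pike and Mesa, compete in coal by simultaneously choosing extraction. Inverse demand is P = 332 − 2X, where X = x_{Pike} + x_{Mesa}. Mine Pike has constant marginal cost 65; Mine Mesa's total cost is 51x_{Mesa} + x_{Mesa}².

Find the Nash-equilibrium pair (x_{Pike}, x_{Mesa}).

52, 29.5

Mine Pike's profit: π = x_{Pike}(332 − 2(x_{Pike} + x_{Mesa})) − 65x_{Pike}.
∂π/∂x_{Pike} = 267 − 4x_{Pike} − 2x_{Mesa} = 0, so x_{Pike} = 66.75 − 0.5x_{Mesa}.
For Mesa: ∂π/∂x_{Mesa} = 281 − 6x_{Mesa} − 2x_{Pike} = 0 ⇒ x_{Mesa} = 281/6 − (1/3)x_{Pike}.
Solving the two reaction functions simultaneously: (1 − (−0.5)(−1/3))x_{Pike} = 66.75 − 0.5·(281/6), so (5/6)x_{Pike} = 130/3 and x_{Pike} = 52.
Then x_{Mesa} = 281/6 − (1/3)·52 = 29.5.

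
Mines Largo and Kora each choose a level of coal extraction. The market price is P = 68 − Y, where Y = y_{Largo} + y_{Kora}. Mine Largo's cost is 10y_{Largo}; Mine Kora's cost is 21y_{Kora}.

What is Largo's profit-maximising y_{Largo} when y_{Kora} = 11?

Mine Largo's profit: π = y_{Largo}(68 − (y_{Largo} + y_{Kora})) − 10y_{Largo}.
∂π/∂y_{Largo} = 58 − 2y_{Largo} − y_{Kora} = 0, so y_{Largo} = 29 − 0.5y_{Kora}.
At y_{Kora} = 11: y_{Largo} = 29 − 0.5·11 = 23.5.

23.5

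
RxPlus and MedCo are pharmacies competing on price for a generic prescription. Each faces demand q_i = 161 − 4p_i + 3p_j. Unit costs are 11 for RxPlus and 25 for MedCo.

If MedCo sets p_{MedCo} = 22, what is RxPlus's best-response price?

RxPlus's profit: π = (p_{RxPlus} − 11)(161 − 4p_{RxPlus} + 3p_{MedCo}).
∂π/∂p_{RxPlus} = 205 − 8p_{RxPlus} + 3p_{MedCo} = 0 ⇒ p_{RxPlus} = 25.625 + 0.375p_{MedCo}.
At p_{MedCo} = 22: p_{RxPlus} = 25.625 + 0.375·22 = 33.875.

33.875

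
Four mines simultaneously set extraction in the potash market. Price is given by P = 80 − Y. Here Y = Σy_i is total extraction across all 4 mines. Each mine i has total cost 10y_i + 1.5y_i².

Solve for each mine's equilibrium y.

8.75

A representative mine's profit is π_i = y_i(80 − Y) − 10y_i − 1.5y_i², with Y = y_i + Σ_{j≠i} y_j.
First-order condition: 70 − 5y_i − Σ_{j≠i} y_j = 0.
In a symmetric equilibrium every mine chooses the same y, so Σ_{j≠i} y_j = 3y. The condition becomes 70 − 8y = 0, giving y = 70/8 = 8.75.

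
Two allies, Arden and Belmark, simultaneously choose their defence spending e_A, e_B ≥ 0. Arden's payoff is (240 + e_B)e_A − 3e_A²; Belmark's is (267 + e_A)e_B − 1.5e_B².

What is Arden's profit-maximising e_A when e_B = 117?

Expanding Arden's payoff: 240e_A + e_Be_A − 3e_A².
∂π/∂e_A = 240 + e_B − 6e_A = 0, so e_A = 40 + (1/6)e_B.
At e_B = 117: e_A = 40 + (1/6)·117 = 59.5.

59.5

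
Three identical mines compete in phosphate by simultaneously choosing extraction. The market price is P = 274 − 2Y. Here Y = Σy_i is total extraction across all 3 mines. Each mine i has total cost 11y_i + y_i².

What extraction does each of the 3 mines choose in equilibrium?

26.3

A representative mine's profit is π_i = y_i(274 − 2Y) − 11y_i − y_i², with Y = y_i + Σ_{j≠i} y_j.
First-order condition: 263 − 6y_i − 2Σ_{j≠i} y_j = 0.
In a symmetric equilibrium every mine chooses the same y, so Σ_{j≠i} y_j = 2y. The condition becomes 263 − 10y = 0, giving y = 263/10 = 26.3.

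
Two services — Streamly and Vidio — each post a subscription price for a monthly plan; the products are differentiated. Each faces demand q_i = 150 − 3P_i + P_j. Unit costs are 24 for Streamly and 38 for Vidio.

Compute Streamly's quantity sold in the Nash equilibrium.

64.8

Streamly's profit: π = (P_{Streamly} − 24)(150 − 3P_{Streamly} + P_{Vidio}).
∂π/∂P_{Streamly} = 222 − 6P_{Streamly} + P_{Vidio} = 0 ⇒ P_{Streamly} = 37 + (1/6)P_{Vidio}.
Similarly P_{Vidio} = 44 + (1/6)P_{Streamly}.
Substituting the second reaction function into the first: P_{Streamly} = 37 + (1/6)(44 + (1/6)P_{Streamly}), which gives (35/36)P_{Streamly} = 133/3 ⇒ P_{Streamly} = 45.6.
Then P_{Vidio} = 44 + (1/6)·45.6 = 51.6.
q_{Streamly} = 150 − 3·45.6 + 51.6 = 64.8.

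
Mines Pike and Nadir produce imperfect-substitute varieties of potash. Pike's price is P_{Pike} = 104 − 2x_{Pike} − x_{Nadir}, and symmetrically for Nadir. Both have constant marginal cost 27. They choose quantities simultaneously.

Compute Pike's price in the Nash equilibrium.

57.8

Mine Pike's profit: π = x_{Pike}(104 − 2x_{Pike} − x_{Nadir}) − 27x_{Pike}.
∂π/∂x_{Pike} = 77 − 4x_{Pike} − x_{Nadir} = 0 ⇒ x_{Pike} = 19.25 − 0.25x_{Nadir}.
The game is symmetric, so in equilibrium x_{Nadir} = x_{Pike}: the reaction function gives 1.25x_{Pike} = 19.25, hence x_{Pike} = 15.4.
P_{Pike} = 104 − 2·15.4 − 15.4 = 57.8.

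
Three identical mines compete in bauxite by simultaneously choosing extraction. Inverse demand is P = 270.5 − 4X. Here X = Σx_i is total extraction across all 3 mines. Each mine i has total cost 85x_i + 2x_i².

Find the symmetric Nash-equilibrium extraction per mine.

A representative mine's profit is π_i = x_i(270.5 − 4X) − 85x_i − 2x_i², with X = x_i + Σ_{j≠i} x_j.
First-order condition: 185.5 − 12x_i − 4Σ_{j≠i} x_j = 0.
In a symmetric equilibrium every mine chooses the same x, so Σ_{j≠i} x_j = 2x. The condition becomes 185.5 − 20x = 0, giving x = 185.5/20 = 9.275.

9.275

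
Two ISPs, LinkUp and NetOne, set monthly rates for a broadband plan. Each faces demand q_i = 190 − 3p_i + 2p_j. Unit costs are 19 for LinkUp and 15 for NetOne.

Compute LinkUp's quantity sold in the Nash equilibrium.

126

LinkUp's profit: π = (p_{LinkUp} − 19)(190 − 3p_{LinkUp} + 2p_{NetOne}).
∂π/∂p_{LinkUp} = 247 − 6p_{LinkUp} + 2p_{NetOne} = 0 ⇒ p_{LinkUp} = 247/6 + (1/3)p_{NetOne}.
Similarly p_{NetOne} = 235/6 + (1/3)p_{LinkUp}.
Solving the two reaction functions simultaneously: (1 − (1/3)(1/3))p_{LinkUp} = 247/6 + (1/3)·(235/6), so (8/9)p_{LinkUp} = 488/9 and p_{LinkUp} = 61.
Then p_{NetOne} = 235/6 + (1/3)·61 = 59.5.
q_{LinkUp} = 190 − 3·61 + 2·59.5 = 126.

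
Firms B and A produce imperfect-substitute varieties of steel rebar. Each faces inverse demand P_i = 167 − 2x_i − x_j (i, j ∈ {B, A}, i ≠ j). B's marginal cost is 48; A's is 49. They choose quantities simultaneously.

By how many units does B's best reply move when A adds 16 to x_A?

Firm B's profit: π = x_B(167 − 2x_B − x_A) − 48x_B.
∂π/∂x_B = 119 − 4x_B − x_A = 0 ⇒ x_B = 29.75 − 0.25x_A.
The reaction-function slope is −0.25, so a 16-unit rise in x_A moves x_B by −0.25 × 16 = −4. B's best response falls — the actions are strategic substitutes.

-4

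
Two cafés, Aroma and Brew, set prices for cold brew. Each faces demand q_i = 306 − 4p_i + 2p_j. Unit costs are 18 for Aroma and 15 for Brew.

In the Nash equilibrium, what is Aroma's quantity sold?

178.4

Aroma's profit: π = (p_{Aroma} − 18)(306 − 4p_{Aroma} + 2p_{Brew}).
∂π/∂p_{Aroma} = 378 − 8p_{Aroma} + 2p_{Brew} = 0 ⇒ p_{Aroma} = 47.25 + 0.25p_{Brew}.
Similarly p_{Brew} = 45.75 + 0.25p_{Aroma}.
Plugging p_{Brew} into Aroma's best response: p_{Aroma} = 47.25 + 0.25(45.75 + 0.25p_{Aroma}) ⇒ 0.9375p_{Aroma} = 58.6875, so p_{Aroma} = 62.6.
Then p_{Brew} = 45.75 + 0.25·62.6 = 61.4.
q_{Aroma} = 306 − 4·62.6 + 2·61.4 = 178.4.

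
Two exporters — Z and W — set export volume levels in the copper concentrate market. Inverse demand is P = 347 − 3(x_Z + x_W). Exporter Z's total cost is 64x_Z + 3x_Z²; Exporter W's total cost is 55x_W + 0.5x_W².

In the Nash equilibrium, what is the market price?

Exporter Z's profit: π = x_Z(347 − 3(x_Z + x_W)) − 64x_Z − 3x_Z².
∂π/∂x_Z = 283 − 12x_Z − 3x_W = 0, so x_Z = 283/12 − 0.25x_W.
For W: ∂π/∂x_W = 292 − 7x_W − 3x_Z = 0 ⇒ x_W = 292/7 − (3/7)x_Z.
Plugging x_W into Z's best response: x_Z = 283/12 − 0.25(292/7 − (3/7)x_Z) ⇒ (25/28)x_Z = 1105/84, so x_Z = 221/15.
Then x_W = 292/7 − (3/7)·(221/15) = 35.4.
Equilibrium price: P = 347 − 3·(752/15) = 196.6.

196.6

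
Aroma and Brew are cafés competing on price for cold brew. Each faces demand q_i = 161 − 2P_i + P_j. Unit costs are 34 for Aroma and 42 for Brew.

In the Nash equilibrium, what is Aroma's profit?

3767.12

Aroma's profit: π = (P_{Aroma} − 34)(161 − 2P_{Aroma} + P_{Brew}).
∂π/∂P_{Aroma} = 229 − 4P_{Aroma} + P_{Brew} = 0 ⇒ P_{Aroma} = 57.25 + 0.25P_{Brew}.
Similarly P_{Brew} = 61.25 + 0.25P_{Aroma}.
Substituting the second reaction function into the first: P_{Aroma} = 57.25 + 0.25(61.25 + 0.25P_{Aroma}), which gives 0.9375P_{Aroma} = 72.5625 ⇒ P_{Aroma} = 77.4.
Then P_{Brew} = 61.25 + 0.25·77.4 = 80.6.
q_{Aroma} = 161 − 2·77.4 + 80.6 = 86.8.
Profit = (77.4 − 34)·86.8 = 3767.12.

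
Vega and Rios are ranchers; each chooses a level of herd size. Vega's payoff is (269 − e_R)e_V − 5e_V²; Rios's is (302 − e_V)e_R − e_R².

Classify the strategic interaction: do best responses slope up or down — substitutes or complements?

Expanding Vega's payoff: 269e_V − e_Re_V − 5e_V².
∂π/∂e_V = 269 − e_R − 10e_V = 0, so e_V = 26.9 − 0.1e_R.
The best-response slope de_V/de_R = −0.1 < 0: the reaction function is downward-sloping, so the choices are strategic substitutes.

strategic substitutes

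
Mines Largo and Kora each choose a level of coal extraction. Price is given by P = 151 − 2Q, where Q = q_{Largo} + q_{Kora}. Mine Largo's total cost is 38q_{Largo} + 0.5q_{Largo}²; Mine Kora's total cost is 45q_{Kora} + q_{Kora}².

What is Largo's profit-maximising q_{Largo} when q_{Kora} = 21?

14.2

Mine Largo's profit: π = q_{Largo}(151 − 2(q_{Largo} + q_{Kora})) − 38q_{Largo} − 0.5q_{Largo}².
∂π/∂q_{Largo} = 113 − 5q_{Largo} − 2q_{Kora} = 0, so q_{Largo} = 22.6 − 0.4q_{Kora}.
At q_{Kora} = 21: q_{Largo} = 22.6 − 0.4·21 = 14.2.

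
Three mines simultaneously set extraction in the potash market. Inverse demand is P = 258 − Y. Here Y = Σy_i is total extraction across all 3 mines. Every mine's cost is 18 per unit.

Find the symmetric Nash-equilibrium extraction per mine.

A representative mine's profit is π_i = y_i(258 − Y) − 18y_i, with Y = y_i + Σ_{j≠i} y_j.
First-order condition: 240 − 2y_i − Σ_{j≠i} y_j = 0.
With identical mines, set every y_j = y: then 240 − 2y − 2y = 0, i.e. y = 240/4 = 60.

60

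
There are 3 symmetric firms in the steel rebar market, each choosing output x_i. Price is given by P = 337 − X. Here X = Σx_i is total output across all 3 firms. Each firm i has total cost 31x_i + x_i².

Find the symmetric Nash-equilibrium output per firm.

51

A representative firm's profit is π_i = x_i(337 − X) − 31x_i − x_i², with X = x_i + Σ_{j≠i} x_j.
First-order condition: 306 − 4x_i − Σ_{j≠i} x_j = 0.
With identical firms, set every x_j = x: then 306 − 4x − 2x = 0, i.e. x = 306/6 = 51.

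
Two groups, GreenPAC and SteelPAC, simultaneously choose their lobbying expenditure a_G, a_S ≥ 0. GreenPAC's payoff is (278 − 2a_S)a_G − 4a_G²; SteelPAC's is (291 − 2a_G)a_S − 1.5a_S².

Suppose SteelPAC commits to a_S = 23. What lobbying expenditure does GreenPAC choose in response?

29

Expanding GreenPAC's payoff: 278a_G − 2a_Sa_G − 4a_G².
∂π/∂a_G = 278 − 2a_S − 8a_G = 0, so a_G = 34.75 − 0.25a_S.
At a_S = 23: a_G = 34.75 − 0.25·23 = 29.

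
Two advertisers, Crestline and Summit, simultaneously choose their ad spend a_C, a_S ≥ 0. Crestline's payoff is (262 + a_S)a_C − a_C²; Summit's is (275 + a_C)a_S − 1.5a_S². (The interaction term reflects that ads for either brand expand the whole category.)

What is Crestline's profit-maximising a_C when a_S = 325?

293.5

Expanding Crestline's payoff: 262a_C + a_Sa_C − a_C².
∂π/∂a_C = 262 + a_S − 2a_C = 0, so a_C = 131 + 0.5a_S.
At a_S = 325: a_C = 131 + 0.5·325 = 293.5.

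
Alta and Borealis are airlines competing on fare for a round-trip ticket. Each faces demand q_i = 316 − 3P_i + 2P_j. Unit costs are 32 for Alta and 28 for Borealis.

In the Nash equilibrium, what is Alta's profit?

Alta's profit: π = (P_{Alta} − 32)(316 − 3P_{Alta} + 2P_{Borealis}).
∂π/∂P_{Alta} = 412 − 6P_{Alta} + 2P_{Borealis} = 0 ⇒ P_{Alta} = 206/3 + (1/3)P_{Borealis}.
Similarly P_{Borealis} = 200/3 + (1/3)P_{Alta}.
Plugging P_{Borealis} into Alta's best response: P_{Alta} = 206/3 + (1/3)(200/3 + (1/3)P_{Alta}) ⇒ (8/9)P_{Alta} = 818/9, so P_{Alta} = 102.25.
Then P_{Borealis} = 200/3 + (1/3)·102.25 = 100.75.
q_{Alta} = 316 − 3·102.25 + 2·100.75 = 210.75.
Profit = (102.25 − 32)·210.75 = 14805.1875.

14805.1875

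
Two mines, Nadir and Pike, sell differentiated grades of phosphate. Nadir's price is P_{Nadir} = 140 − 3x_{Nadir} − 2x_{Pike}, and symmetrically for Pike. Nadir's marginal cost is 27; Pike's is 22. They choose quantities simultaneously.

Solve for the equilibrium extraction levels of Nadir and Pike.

13.8125, 15.0625

Mine Nadir's profit: π = x_{Nadir}(140 − 3x_{Nadir} − 2x_{Pike}) − 27x_{Nadir}.
∂π/∂x_{Nadir} = 113 − 6x_{Nadir} − 2x_{Pike} = 0 ⇒ x_{Nadir} = 113/6 − (1/3)x_{Pike}.
Similarly x_{Pike} = 59/3 − (1/3)x_{Nadir}.
Substituting the second reaction function into the first: x_{Nadir} = 113/6 − (1/3)(59/3 − (1/3)x_{Nadir}), which gives (8/9)x_{Nadir} = 221/18 ⇒ x_{Nadir} = 13.8125.
Then x_{Pike} = 59/3 − (1/3)·13.8125 = 15.0625.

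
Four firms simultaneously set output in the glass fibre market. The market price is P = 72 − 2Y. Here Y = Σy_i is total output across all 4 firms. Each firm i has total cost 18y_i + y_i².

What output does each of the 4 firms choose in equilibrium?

4.5

A representative firm's profit is π_i = y_i(72 − 2Y) − 18y_i − y_i², with Y = y_i + Σ_{j≠i} y_j.
First-order condition: 54 − 6y_i − 2Σ_{j≠i} y_j = 0.
Imposing symmetry (y_j = y for all j) turns Σ_{j≠i} y_j into 3y, so 54 = 12y and y = 4.5.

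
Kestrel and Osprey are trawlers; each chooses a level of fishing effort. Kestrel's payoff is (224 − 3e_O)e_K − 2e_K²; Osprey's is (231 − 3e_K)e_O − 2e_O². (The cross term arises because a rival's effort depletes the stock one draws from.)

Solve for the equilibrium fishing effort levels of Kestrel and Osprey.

Expanding Kestrel's payoff: 224e_K − 3e_Oe_K − 2e_K².
∂π/∂e_K = 224 − 3e_O − 4e_K = 0, so e_K = 56 − 0.75e_O.
Likewise for Osprey: e_O = 57.75 − 0.75e_K.
Plugging e_O into Kestrel's best response: e_K = 56 − 0.75(57.75 − 0.75e_K) ⇒ 0.4375e_K = 12.6875, so e_K = 29.
Then e_O = 57.75 − 0.75·29 = 36.

29, 36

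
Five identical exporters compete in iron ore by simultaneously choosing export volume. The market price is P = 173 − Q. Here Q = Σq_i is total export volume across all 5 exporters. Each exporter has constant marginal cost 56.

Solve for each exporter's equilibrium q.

19.5

A representative exporter's profit is π_i = q_i(173 − Q) − 56q_i, with Q = q_i + Σ_{j≠i} q_j.
First-order condition: 117 − 2q_i − Σ_{j≠i} q_j = 0.
With identical exporters, set every q_j = q: then 117 − 2q − 4q = 0, i.e. q = 117/6 = 19.5.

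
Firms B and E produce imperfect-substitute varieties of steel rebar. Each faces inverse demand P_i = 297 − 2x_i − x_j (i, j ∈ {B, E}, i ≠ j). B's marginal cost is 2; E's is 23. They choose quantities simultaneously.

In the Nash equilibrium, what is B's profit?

7296.32

Firm B's profit: π = x_B(297 − 2x_B − x_E) − 2x_B.
∂π/∂x_B = 295 − 4x_B − x_E = 0 ⇒ x_B = 73.75 − 0.25x_E.
Similarly x_E = 68.5 − 0.25x_B.
Substituting the second reaction function into the first: x_B = 73.75 − 0.25(68.5 − 0.25x_B), which gives 0.9375x_B = 56.625 ⇒ x_B = 60.4.
Then x_E = 68.5 − 0.25·60.4 = 53.4.
P_B = 297 − 2·60.4 − 53.4 = 122.8.
Profit = (122.8 − 2)·60.4 = 7296.32.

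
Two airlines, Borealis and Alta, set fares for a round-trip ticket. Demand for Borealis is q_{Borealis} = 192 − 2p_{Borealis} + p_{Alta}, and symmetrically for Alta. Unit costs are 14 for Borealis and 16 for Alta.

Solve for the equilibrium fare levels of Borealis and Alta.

73.6, 74.4

Borealis's profit: π = (p_{Borealis} − 14)(192 − 2p_{Borealis} + p_{Alta}).
∂π/∂p_{Borealis} = 220 − 4p_{Borealis} + p_{Alta} = 0 ⇒ p_{Borealis} = 55 + 0.25p_{Alta}.
Similarly p_{Alta} = 56 + 0.25p_{Borealis}.
Substituting the second reaction function into the first: p_{Borealis} = 55 + 0.25(56 + 0.25p_{Borealis}), which gives 0.9375p_{Borealis} = 69 ⇒ p_{Borealis} = 73.6.
Then p_{Alta} = 56 + 0.25·73.6 = 74.4.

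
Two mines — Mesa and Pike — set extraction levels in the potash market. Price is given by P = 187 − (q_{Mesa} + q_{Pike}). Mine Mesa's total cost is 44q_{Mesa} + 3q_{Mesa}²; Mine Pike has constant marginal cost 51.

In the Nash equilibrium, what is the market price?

114

Mine Mesa's profit: π = q_{Mesa}(187 − (q_{Mesa} + q_{Pike})) − 44q_{Mesa} − 3q_{Mesa}².
∂π/∂q_{Mesa} = 143 − 8q_{Mesa} − q_{Pike} = 0, so q_{Mesa} = 17.875 − 0.125q_{Pike}.
For Pike: ∂π/∂q_{Pike} = 136 − 2q_{Pike} − q_{Mesa} = 0 ⇒ q_{Pike} = 68 − 0.5q_{Mesa}.
Plugging q_{Pike} into Mesa's best response: q_{Mesa} = 17.875 − 0.125(68 − 0.5q_{Mesa}) ⇒ 0.9375q_{Mesa} = 9.375, so q_{Mesa} = 10.
Then q_{Pike} = 68 − 0.5·10 = 63.
Equilibrium price: P = 187 − 73 = 114.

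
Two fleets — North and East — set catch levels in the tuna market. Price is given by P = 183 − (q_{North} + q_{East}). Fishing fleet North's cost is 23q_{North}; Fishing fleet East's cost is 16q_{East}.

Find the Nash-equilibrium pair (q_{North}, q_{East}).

Fishing fleet North's profit: π = q_{North}(183 − (q_{North} + q_{East})) − 23q_{North}.
∂π/∂q_{North} = 160 − 2q_{North} − q_{East} = 0, so q_{North} = 80 − 0.5q_{East}.
By the same steps for East: q_{East} = 83.5 − 0.5q_{North}.
Plugging q_{East} into North's best response: q_{North} = 80 − 0.5(83.5 − 0.5q_{North}) ⇒ 0.75q_{North} = 38.25, so q_{North} = 51.
Then q_{East} = 83.5 − 0.5·51 = 58.

51, 58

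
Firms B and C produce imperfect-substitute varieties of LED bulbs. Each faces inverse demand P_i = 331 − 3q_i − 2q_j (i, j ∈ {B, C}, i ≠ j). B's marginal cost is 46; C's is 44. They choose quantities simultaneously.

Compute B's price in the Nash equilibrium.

Firm B's profit: π = q_B(331 − 3q_B − 2q_C) − 46q_B.
∂π/∂q_B = 285 − 6q_B − 2q_C = 0 ⇒ q_B = 47.5 − (1/3)q_C.
Similarly q_C = 287/6 − (1/3)q_B.
Plugging q_C into B's best response: q_B = 47.5 − (1/3)(287/6 − (1/3)q_B) ⇒ (8/9)q_B = 284/9, so q_B = 35.5.
Then q_C = 287/6 − (1/3)·35.5 = 36.
P_B = 331 − 3·35.5 − 2·36 = 152.5.

152.5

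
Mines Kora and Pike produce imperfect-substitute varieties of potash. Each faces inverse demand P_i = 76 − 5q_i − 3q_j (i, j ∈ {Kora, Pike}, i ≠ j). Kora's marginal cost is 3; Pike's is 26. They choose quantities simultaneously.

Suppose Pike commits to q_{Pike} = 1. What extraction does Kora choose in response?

7

Mine Kora's profit: π = q_{Kora}(76 − 5q_{Kora} − 3q_{Pike}) − 3q_{Kora}.
∂π/∂q_{Kora} = 73 − 10q_{Kora} − 3q_{Pike} = 0 ⇒ q_{Kora} = 7.3 − 0.3q_{Pike}.
At q_{Pike} = 1: q_{Kora} = 7.3 − 0.3·1 = 7.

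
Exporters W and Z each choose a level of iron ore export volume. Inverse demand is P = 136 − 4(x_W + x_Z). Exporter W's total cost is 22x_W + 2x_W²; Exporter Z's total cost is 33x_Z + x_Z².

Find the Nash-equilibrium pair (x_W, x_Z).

Exporter W's profit: π = x_W(136 − 4(x_W + x_Z)) − 22x_W − 2x_W².
∂π/∂x_W = 114 − 12x_W − 4x_Z = 0, so x_W = 9.5 − (1/3)x_Z.
For Z: ∂π/∂x_Z = 103 − 10x_Z − 4x_W = 0 ⇒ x_Z = 10.3 − 0.4x_W.
Solving the two reaction functions simultaneously: (1 − (−1/3)(−0.4))x_W = 9.5 − (1/3)·10.3, so (13/15)x_W = 91/15 and x_W = 7.
Then x_Z = 10.3 − 0.4·7 = 7.5.

7, 7.5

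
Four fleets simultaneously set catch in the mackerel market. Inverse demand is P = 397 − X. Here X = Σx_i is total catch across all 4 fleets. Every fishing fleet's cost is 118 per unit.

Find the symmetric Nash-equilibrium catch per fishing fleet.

55.8

A representative fishing fleet's profit is π_i = x_i(397 − X) − 118x_i, with X = x_i + Σ_{j≠i} x_j.
First-order condition: 279 − 2x_i − Σ_{j≠i} x_j = 0.
With identical fishing fleets, set every x_j = x: then 279 − 2x − 3x = 0, i.e. x = 279/5 = 55.8.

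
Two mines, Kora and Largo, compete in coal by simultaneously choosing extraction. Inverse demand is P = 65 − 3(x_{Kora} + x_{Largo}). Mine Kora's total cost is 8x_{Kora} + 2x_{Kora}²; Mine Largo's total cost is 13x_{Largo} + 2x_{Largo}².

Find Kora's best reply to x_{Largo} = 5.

4.2

Mine Kora's profit: π = x_{Kora}(65 − 3(x_{Kora} + x_{Largo})) − 8x_{Kora} − 2x_{Kora}².
∂π/∂x_{Kora} = 57 − 10x_{Kora} − 3x_{Largo} = 0, so x_{Kora} = 5.7 − 0.3x_{Largo}.
At x_{Largo} = 5: x_{Kora} = 5.7 − 0.3·5 = 4.2.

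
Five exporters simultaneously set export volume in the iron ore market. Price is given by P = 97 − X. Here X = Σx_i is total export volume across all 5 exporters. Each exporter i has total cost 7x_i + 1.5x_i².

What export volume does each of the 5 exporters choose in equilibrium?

10

A representative exporter's profit is π_i = x_i(97 − X) − 7x_i − 1.5x_i², with X = x_i + Σ_{j≠i} x_j.
First-order condition: 90 − 5x_i − Σ_{j≠i} x_j = 0.
Imposing symmetry (x_j = x for all j) turns Σ_{j≠i} x_j into 4x, so 90 = 9x and x = 10.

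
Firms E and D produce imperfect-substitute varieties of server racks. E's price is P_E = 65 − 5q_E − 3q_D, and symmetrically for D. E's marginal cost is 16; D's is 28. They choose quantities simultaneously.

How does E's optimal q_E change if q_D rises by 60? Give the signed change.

-18

Firm E's profit: π = q_E(65 − 5q_E − 3q_D) − 16q_E.
∂π/∂q_E = 49 − 10q_E − 3q_D = 0 ⇒ q_E = 4.9 − 0.3q_D.
The reaction-function slope is −0.3, so a 60-unit rise in q_D moves q_E by −0.3 × 60 = −18. E's best response falls — the actions are strategic substitutes.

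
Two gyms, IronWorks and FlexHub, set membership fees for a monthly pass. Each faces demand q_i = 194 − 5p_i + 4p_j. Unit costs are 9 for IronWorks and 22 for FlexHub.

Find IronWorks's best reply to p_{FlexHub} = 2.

IronWorks's profit: π = (p_{IronWorks} − 9)(194 − 5p_{IronWorks} + 4p_{FlexHub}).
∂π/∂p_{IronWorks} = 239 − 10p_{IronWorks} + 4p_{FlexHub} = 0 ⇒ p_{IronWorks} = 23.9 + 0.4p_{FlexHub}.
At p_{FlexHub} = 2: p_{IronWorks} = 23.9 + 0.4·2 = 24.7.

24.7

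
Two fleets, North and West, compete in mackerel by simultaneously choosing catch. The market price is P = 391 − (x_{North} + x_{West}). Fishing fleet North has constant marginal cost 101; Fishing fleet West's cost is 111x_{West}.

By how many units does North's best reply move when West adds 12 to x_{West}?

Fishing fleet North's profit: π = x_{North}(391 − (x_{North} + x_{West})) − 101x_{North}.
∂π/∂x_{North} = 290 − 2x_{North} − x_{West} = 0, so x_{North} = 145 − 0.5x_{West}.
The reaction-function slope is −0.5, so a 12-unit rise in x_{West} moves x_{North} by −0.5 × 12 = −6. North's best response falls — the actions are strategic substitutes.

-6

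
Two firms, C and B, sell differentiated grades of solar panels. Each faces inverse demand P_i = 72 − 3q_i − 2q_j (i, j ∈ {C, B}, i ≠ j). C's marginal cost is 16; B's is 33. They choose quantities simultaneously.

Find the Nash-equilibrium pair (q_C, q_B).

Firm C's profit: π = q_C(72 − 3q_C − 2q_B) − 16q_C.
∂π/∂q_C = 56 − 6q_C − 2q_B = 0 ⇒ q_C = 28/3 − (1/3)q_B.
Similarly q_B = 6.5 − (1/3)q_C.
Plugging q_B into C's best response: q_C = 28/3 − (1/3)(6.5 − (1/3)q_C) ⇒ (8/9)q_C = 43/6, so q_C = 8.0625.
Then q_B = 6.5 − (1/3)·8.0625 = 3.8125.

8.0625, 3.8125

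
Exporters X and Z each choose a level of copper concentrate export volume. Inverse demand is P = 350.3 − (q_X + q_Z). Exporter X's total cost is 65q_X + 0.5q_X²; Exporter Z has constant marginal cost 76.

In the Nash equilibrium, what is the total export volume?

166.78

Exporter X's profit: π = q_X(350.3 − (q_X + q_Z)) − 65q_X − 0.5q_X².
∂π/∂q_X = 285.3 − 3q_X − q_Z = 0, so q_X = 95.1 − (1/3)q_Z.
For Z: ∂π/∂q_Z = 274.3 − 2q_Z − q_X = 0 ⇒ q_Z = 137.15 − 0.5q_X.
Solving the two reaction functions simultaneously: (1 − (−1/3)(−0.5))q_X = 95.1 − (1/3)·137.15, so (5/6)q_X = 2963/60 and q_X = 59.26.
Then q_Z = 137.15 − 0.5·59.26 = 107.52.
Total export volume: 59.26 + 107.52 = 166.78.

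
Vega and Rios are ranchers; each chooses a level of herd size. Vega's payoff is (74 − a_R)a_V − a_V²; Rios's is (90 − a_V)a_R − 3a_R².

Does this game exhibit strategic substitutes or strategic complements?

strategic substitutes

Expanding Vega's payoff: 74a_V − a_Ra_V − a_V².
∂π/∂a_V = 74 − a_R − 2a_V = 0, so a_V = 37 − 0.5a_R.
The best-response slope da_V/da_R = −0.5 < 0: the reaction function is downward-sloping, so the choices are strategic substitutes.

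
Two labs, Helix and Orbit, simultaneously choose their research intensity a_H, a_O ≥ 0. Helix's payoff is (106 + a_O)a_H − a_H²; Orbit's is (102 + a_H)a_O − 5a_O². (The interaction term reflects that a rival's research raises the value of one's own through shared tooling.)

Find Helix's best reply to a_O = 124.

115

Expanding Helix's payoff: 106a_H + a_Oa_H − a_H².
∂π/∂a_H = 106 + a_O − 2a_H = 0, so a_H = 53 + 0.5a_O.
At a_O = 124: a_H = 53 + 0.5·124 = 115.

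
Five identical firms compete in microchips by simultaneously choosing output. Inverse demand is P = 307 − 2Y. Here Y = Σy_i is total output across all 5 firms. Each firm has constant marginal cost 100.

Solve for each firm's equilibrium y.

17.25

A representative firm's profit is π_i = y_i(307 − 2Y) − 100y_i, with Y = y_i + Σ_{j≠i} y_j.
First-order condition: 207 − 4y_i − 2Σ_{j≠i} y_j = 0.
In a symmetric equilibrium every firm chooses the same y, so Σ_{j≠i} y_j = 4y. The condition becomes 207 − 12y = 0, giving y = 207/12 = 17.25.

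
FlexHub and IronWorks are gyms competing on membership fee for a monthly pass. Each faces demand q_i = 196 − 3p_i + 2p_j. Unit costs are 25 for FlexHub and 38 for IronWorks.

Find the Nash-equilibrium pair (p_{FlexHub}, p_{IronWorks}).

70.1875, 75.0625

FlexHub's profit: π = (p_{FlexHub} − 25)(196 − 3p_{FlexHub} + 2p_{IronWorks}).
∂π/∂p_{FlexHub} = 271 − 6p_{FlexHub} + 2p_{IronWorks} = 0 ⇒ p_{FlexHub} = 271/6 + (1/3)p_{IronWorks}.
Similarly p_{IronWorks} = 155/3 + (1/3)p_{FlexHub}.
Solving the two reaction functions simultaneously: (1 − (1/3)(1/3))p_{FlexHub} = 271/6 + (1/3)·(155/3), so (8/9)p_{FlexHub} = 1123/18 and p_{FlexHub} = 70.1875.
Then p_{IronWorks} = 155/3 + (1/3)·70.1875 = 75.0625.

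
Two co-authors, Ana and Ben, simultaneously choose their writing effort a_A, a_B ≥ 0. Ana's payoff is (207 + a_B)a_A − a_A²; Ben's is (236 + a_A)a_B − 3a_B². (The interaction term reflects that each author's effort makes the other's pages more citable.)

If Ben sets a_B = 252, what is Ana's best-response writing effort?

Expanding Ana's payoff: 207a_A + a_Ba_A − a_A².
∂π/∂a_A = 207 + a_B − 2a_A = 0, so a_A = 103.5 + 0.5a_B.
At a_B = 252: a_A = 103.5 + 0.5·252 = 229.5.

229.5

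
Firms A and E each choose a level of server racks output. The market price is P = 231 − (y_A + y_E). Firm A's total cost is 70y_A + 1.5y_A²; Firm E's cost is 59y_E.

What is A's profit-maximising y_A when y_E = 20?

Firm A's profit: π = y_A(231 − (y_A + y_E)) − 70y_A − 1.5y_A².
∂π/∂y_A = 161 − 5y_A − y_E = 0, so y_A = 32.2 − 0.2y_E.
At y_E = 20: y_A = 32.2 − 0.2·20 = 28.2.

28.2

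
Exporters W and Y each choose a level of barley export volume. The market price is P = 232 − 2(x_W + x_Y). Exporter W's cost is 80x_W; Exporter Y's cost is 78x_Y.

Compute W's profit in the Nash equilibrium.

Exporter W's profit: π = x_W(232 − 2(x_W + x_Y)) − 80x_W.
∂π/∂x_W = 152 − 4x_W − 2x_Y = 0, so x_W = 38 − 0.5x_Y.
By the same steps for Y: x_Y = 38.5 − 0.5x_W.
Plugging x_Y into W's best response: x_W = 38 − 0.5(38.5 − 0.5x_W) ⇒ 0.75x_W = 18.75, so x_W = 25.
Then x_Y = 38.5 − 0.5·25 = 26.
Price P = 232 − 2·51 = 130.
W's profit: (130 − 80)·25 = 1250.

1250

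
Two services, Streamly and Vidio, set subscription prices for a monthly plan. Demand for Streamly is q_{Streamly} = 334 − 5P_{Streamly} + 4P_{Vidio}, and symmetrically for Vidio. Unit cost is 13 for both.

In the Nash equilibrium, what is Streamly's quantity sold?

267.5

Streamly's profit: π = (P_{Streamly} − 13)(334 − 5P_{Streamly} + 4P_{Vidio}).
∂π/∂P_{Streamly} = 399 − 10P_{Streamly} + 4P_{Vidio} = 0 ⇒ P_{Streamly} = 39.9 + 0.4P_{Vidio}.
Setting P_{Streamly} = P_{Vidio} in the reaction function: P_{Streamly} = 39.9 + 0.4P_{Streamly}, so P_{Streamly} = 39.9 / 0.6 = 66.5.
q_{Streamly} = 334 − 5·66.5 + 4·66.5 = 267.5.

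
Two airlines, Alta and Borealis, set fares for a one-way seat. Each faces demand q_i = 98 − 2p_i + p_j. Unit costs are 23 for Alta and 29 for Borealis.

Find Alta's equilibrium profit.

Alta's profit: π = (p_{Alta} − 23)(98 − 2p_{Alta} + p_{Borealis}).
∂π/∂p_{Alta} = 144 − 4p_{Alta} + p_{Borealis} = 0 ⇒ p_{Alta} = 36 + 0.25p_{Borealis}.
Similarly p_{Borealis} = 39 + 0.25p_{Alta}.
Plugging p_{Borealis} into Alta's best response: p_{Alta} = 36 + 0.25(39 + 0.25p_{Alta}) ⇒ 0.9375p_{Alta} = 45.75, so p_{Alta} = 48.8.
Then p_{Borealis} = 39 + 0.25·48.8 = 51.2.
q_{Alta} = 98 − 2·48.8 + 51.2 = 51.6.
Profit = (48.8 − 23)·51.6 = 1331.28.

1331.28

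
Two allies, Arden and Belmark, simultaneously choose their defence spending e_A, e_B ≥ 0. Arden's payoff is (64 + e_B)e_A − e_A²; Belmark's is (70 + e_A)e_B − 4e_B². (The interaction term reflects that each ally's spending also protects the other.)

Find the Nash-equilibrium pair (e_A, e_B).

Expanding Arden's payoff: 64e_A + e_Be_A − e_A².
∂π/∂e_A = 64 + e_B − 2e_A = 0, so e_A = 32 + 0.5e_B.
Likewise for Belmark: e_B = 8.75 + 0.125e_A.
Plugging e_B into Arden's best response: e_A = 32 + 0.5(8.75 + 0.125e_A) ⇒ 0.9375e_A = 36.375, so e_A = 38.8.
Then e_B = 8.75 + 0.125·38.8 = 13.6.

38.8, 13.6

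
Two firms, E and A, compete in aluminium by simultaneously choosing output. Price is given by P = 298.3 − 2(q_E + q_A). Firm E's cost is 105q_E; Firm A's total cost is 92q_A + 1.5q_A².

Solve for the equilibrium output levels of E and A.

Firm E's profit: π = q_E(298.3 − 2(q_E + q_A)) − 105q_E.
∂π/∂q_E = 193.3 − 4q_E − 2q_A = 0, so q_E = 48.325 − 0.5q_A.
For A: ∂π/∂q_A = 206.3 − 7q_A − 2q_E = 0 ⇒ q_A = 2063/70 − (2/7)q_E.
Plugging q_A into E's best response: q_E = 48.325 − 0.5(2063/70 − (2/7)q_E) ⇒ (6/7)q_E = 1881/56, so q_E = 39.1875.
Then q_A = 2063/70 − (2/7)·39.1875 = 18.275.

39.1875, 18.275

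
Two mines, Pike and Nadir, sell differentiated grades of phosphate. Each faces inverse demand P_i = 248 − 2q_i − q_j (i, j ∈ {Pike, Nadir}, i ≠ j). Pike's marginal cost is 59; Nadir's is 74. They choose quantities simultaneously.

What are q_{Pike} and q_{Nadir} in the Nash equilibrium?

38.8, 33.8

Mine Pike's profit: π = q_{Pike}(248 − 2q_{Pike} − q_{Nadir}) − 59q_{Pike}.
∂π/∂q_{Pike} = 189 − 4q_{Pike} − q_{Nadir} = 0 ⇒ q_{Pike} = 47.25 − 0.25q_{Nadir}.
Similarly q_{Nadir} = 43.5 − 0.25q_{Pike}.
Substituting the second reaction function into the first: q_{Pike} = 47.25 − 0.25(43.5 − 0.25q_{Pike}), which gives 0.9375q_{Pike} = 36.375 ⇒ q_{Pike} = 38.8.
Then q_{Nadir} = 43.5 − 0.25·38.8 = 33.8.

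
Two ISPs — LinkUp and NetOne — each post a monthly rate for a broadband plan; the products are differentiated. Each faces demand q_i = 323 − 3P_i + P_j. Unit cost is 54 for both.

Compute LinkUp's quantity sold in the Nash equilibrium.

LinkUp's profit: π = (P_{LinkUp} − 54)(323 − 3P_{LinkUp} + P_{NetOne}).
∂π/∂P_{LinkUp} = 485 − 6P_{LinkUp} + P_{NetOne} = 0 ⇒ P_{LinkUp} = 485/6 + (1/6)P_{NetOne}.
Setting P_{LinkUp} = P_{NetOne} in the reaction function: P_{LinkUp} = 485/6 + (1/6)P_{LinkUp}, so P_{LinkUp} = (485/6) / (5/6) = 97.
q_{LinkUp} = 323 − 3·97 + 97 = 129.

129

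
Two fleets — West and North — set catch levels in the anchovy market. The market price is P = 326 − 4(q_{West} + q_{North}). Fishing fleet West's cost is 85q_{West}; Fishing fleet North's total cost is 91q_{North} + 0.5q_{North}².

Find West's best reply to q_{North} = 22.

19.125

Fishing fleet West's profit: π = q_{West}(326 − 4(q_{West} + q_{North})) − 85q_{West}.
∂π/∂q_{West} = 241 − 8q_{West} − 4q_{North} = 0, so q_{West} = 30.125 − 0.5q_{North}.
At q_{North} = 22: q_{West} = 30.125 − 0.5·22 = 19.125.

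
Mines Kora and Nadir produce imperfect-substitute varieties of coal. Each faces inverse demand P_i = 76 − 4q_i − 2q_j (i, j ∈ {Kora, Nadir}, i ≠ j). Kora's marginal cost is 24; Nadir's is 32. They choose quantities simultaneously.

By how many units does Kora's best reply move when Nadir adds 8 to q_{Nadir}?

Mine Kora's profit: π = q_{Kora}(76 − 4q_{Kora} − 2q_{Nadir}) − 24q_{Kora}.
∂π/∂q_{Kora} = 52 − 8q_{Kora} − 2q_{Nadir} = 0 ⇒ q_{Kora} = 6.5 − 0.25q_{Nadir}.
The reaction-function slope is −0.25, so an 8-unit rise in q_{Nadir} moves q_{Kora} by −0.25 × 8 = −2. Kora's best response falls — the actions are strategic substitutes.

-2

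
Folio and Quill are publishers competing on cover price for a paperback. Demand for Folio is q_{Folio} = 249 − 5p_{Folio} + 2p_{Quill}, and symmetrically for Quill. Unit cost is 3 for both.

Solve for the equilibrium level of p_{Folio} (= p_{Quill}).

Folio's profit: π = (p_{Folio} − 3)(249 − 5p_{Folio} + 2p_{Quill}).
∂π/∂p_{Folio} = 264 − 10p_{Folio} + 2p_{Quill} = 0 ⇒ p_{Folio} = 26.4 + 0.2p_{Quill}.
By symmetry p_{Quill} = p_{Folio}; substituting into the reaction function, 0.8p_{Folio} = 26.4 and p_{Folio} = 33.

33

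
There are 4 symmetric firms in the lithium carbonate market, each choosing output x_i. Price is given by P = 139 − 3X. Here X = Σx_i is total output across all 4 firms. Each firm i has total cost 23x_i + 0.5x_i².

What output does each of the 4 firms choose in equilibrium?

A representative firm's profit is π_i = x_i(139 − 3X) − 23x_i − 0.5x_i², with X = x_i + Σ_{j≠i} x_j.
First-order condition: 116 − 7x_i − 3Σ_{j≠i} x_j = 0.
Imposing symmetry (x_j = x for all j) turns Σ_{j≠i} x_j into 3x, so 116 = 16x and x = 7.25.

7.25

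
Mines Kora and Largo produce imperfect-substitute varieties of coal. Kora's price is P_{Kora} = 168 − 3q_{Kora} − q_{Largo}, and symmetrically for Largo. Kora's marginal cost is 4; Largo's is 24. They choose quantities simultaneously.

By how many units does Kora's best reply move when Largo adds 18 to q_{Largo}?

Mine Kora's profit: π = q_{Kora}(168 − 3q_{Kora} − q_{Largo}) − 4q_{Kora}.
∂π/∂q_{Kora} = 164 − 6q_{Kora} − q_{Largo} = 0 ⇒ q_{Kora} = 82/3 − (1/6)q_{Largo}.
The reaction-function slope is −1/6, so an 18-unit rise in q_{Largo} moves q_{Kora} by −1/6 × 18 = −3. Kora's best response falls — the actions are strategic substitutes.

-3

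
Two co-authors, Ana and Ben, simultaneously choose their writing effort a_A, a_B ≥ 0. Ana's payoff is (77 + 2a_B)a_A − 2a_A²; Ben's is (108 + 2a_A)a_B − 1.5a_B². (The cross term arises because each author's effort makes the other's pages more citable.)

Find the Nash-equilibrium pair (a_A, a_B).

Expanding Ana's payoff: 77a_A + 2a_Ba_A − 2a_A².
∂π/∂a_A = 77 + 2a_B − 4a_A = 0, so a_A = 19.25 + 0.5a_B.
Likewise for Ben: a_B = 36 + (2/3)a_A.
Substituting the second reaction function into the first: a_A = 19.25 + 0.5(36 + (2/3)a_A), which gives (2/3)a_A = 37.25 ⇒ a_A = 55.875.
Then a_B = 36 + (2/3)·55.875 = 73.25.

55.875, 73.25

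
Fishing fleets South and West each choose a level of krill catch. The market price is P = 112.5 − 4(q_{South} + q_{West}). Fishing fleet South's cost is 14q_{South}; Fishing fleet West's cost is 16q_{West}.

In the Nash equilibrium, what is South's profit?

Fishing fleet South's profit: π = q_{South}(112.5 − 4(q_{South} + q_{West})) − 14q_{South}.
∂π/∂q_{South} = 98.5 − 8q_{South} − 4q_{West} = 0, so q_{South} = 12.3125 − 0.5q_{West}.
By the same steps for West: q_{West} = 12.0625 − 0.5q_{South}.
Solving the two reaction functions simultaneously: (1 − (−0.5)(−0.5))q_{South} = 12.3125 − 0.5·12.0625, so 0.75q_{South} = 201/32 and q_{South} = 8.375.
Then q_{West} = 12.0625 − 0.5·8.375 = 7.875.
Price P = 112.5 − 4·16.25 = 47.5.
South's profit: (47.5 − 14)·8.375 = 280.5625.

280.5625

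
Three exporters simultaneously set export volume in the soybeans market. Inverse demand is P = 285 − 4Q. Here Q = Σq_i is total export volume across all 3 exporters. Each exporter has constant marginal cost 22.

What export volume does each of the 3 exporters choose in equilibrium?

A representative exporter's profit is π_i = q_i(285 − 4Q) − 22q_i, with Q = q_i + Σ_{j≠i} q_j.
First-order condition: 263 − 8q_i − 4Σ_{j≠i} q_j = 0.
With identical exporters, set every q_j = q: then 263 − 8q − 8q = 0, i.e. q = 263/16 = 16.4375.

16.4375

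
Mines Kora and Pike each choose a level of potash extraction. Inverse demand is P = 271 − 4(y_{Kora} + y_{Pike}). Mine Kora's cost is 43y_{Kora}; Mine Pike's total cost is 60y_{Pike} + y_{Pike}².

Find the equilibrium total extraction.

34.5625

Mine Kora's profit: π = y_{Kora}(271 − 4(y_{Kora} + y_{Pike})) − 43y_{Kora}.
∂π/∂y_{Kora} = 228 − 8y_{Kora} − 4y_{Pike} = 0, so y_{Kora} = 28.5 − 0.5y_{Pike}.
For Pike: ∂π/∂y_{Pike} = 211 − 10y_{Pike} − 4y_{Kora} = 0 ⇒ y_{Pike} = 21.1 − 0.4y_{Kora}.
Solving the two reaction functions simultaneously: (1 − (−0.5)(−0.4))y_{Kora} = 28.5 − 0.5·21.1, so 0.8y_{Kora} = 17.95 and y_{Kora} = 22.4375.
Then y_{Pike} = 21.1 − 0.4·22.4375 = 12.125.
Total extraction: 22.4375 + 12.125 = 34.5625.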